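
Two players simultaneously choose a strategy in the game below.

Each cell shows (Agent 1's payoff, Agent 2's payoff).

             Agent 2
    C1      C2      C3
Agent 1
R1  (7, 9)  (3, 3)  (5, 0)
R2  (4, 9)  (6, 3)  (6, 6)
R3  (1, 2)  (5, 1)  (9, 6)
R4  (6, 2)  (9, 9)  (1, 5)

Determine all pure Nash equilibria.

The pure Nash equilibria are (R1, C1) and (R3, C3) and (R4, C2).

Check each profile: it is a Nash equilibrium iff no player can strictly gain by switching unilaterally.
(R1, C1): Agent 1 gets 7, best alternative 6; Agent 2 gets 9, best alternative 3. No profitable deviation — NE.
(R1, C2): Agent 1 can switch to R2 (3 → 6). Not NE.
(R1, C3): Agent 1 can switch to R2 (5 → 6). Not NE.
(R2, C1): Agent 1 can switch to R1 (4 → 7). Not NE.
(R2, C2): Agent 1 can switch to R4 (6 → 9). Not NE.
(R2, C3): Agent 1 can switch to R3 (6 → 9). Not NE.
(R3, C1): Agent 1 can switch to R1 (1 → 7). Not NE.
(R3, C2): Agent 1 can switch to R2 (5 → 6). Not NE.
(R3, C3): Agent 1 gets 9, best alternative 6; Agent 2 gets 6, best alternative 2. No profitable deviation — NE.
(R4, C1): Agent 1 can switch to R1 (6 → 7). Not NE.
(R4, C2): Agent 1 gets 9, best alternative 6; Agent 2 gets 9, best alternative 5. No profitable deviation — NE.
(The remaining 1 profile has a profitable deviation by the same check.)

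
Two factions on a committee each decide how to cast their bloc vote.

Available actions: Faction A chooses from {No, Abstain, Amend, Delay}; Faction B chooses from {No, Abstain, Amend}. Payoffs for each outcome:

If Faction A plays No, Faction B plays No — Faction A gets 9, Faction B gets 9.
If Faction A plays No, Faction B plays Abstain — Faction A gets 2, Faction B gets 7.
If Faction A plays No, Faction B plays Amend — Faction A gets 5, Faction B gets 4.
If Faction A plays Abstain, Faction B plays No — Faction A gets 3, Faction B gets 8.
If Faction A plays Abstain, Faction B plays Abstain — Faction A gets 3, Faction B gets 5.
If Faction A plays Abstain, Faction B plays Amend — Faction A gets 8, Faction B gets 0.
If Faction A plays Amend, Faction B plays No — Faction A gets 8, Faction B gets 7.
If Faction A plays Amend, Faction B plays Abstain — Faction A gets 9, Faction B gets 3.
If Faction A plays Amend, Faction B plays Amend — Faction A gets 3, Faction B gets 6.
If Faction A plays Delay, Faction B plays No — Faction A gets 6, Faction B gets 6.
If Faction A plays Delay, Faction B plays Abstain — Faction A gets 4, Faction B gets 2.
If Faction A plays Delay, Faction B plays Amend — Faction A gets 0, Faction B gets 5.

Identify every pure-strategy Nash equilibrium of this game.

Faction A against No: payoffs 9, 3, 8, 6 → best response No.
Faction A against Abstain: payoffs 2, 3, 9, 4 → best response Amend.
Faction A against Amend: payoffs 5, 8, 3, 0 → best response Abstain.
Faction B against No: payoffs 9, 7, 4 → best response No.
Faction B against Abstain: payoffs 8, 5, 0 → best response No.
Faction B against Amend: payoffs 7, 3, 6 → best response No.
Faction B against Delay: payoffs 6, 2, 5 → best response No.
Mutual best responses: (No, No).

The unique pure-strategy Nash equilibrium is (No, No).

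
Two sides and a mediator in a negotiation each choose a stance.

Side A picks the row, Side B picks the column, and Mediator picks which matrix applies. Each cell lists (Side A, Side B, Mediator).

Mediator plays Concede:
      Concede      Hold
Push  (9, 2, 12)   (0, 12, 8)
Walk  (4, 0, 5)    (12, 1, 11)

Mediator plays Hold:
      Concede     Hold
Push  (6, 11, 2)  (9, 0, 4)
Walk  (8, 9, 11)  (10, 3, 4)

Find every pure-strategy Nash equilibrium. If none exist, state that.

The pure Nash equilibria are (Walk, Concede, Hold), (Walk, Hold, Concede).

Mark each player's best response to every combination of opponents' strategies; a profile where every player is best-responding is a pure Nash equilibrium.
Side A against (Concede, Concede): payoffs 9, 4 → best response Push.
Side A against (Concede, Hold): payoffs 6, 8 → best response Walk.
Side A against (Hold, Concede): payoffs 0, 12 → best response Walk.
Side A against (Hold, Hold): payoffs 9, 10 → best response Walk.
Side B against (Push, Concede): payoffs 2, 12 → best response Hold.
Side B against (Push, Hold): payoffs 11, 0 → best response Concede.
Side B against (Walk, Concede): payoffs 0, 1 → best response Hold.
Side B against (Walk, Hold): payoffs 9, 3 → best response Concede.
Mediator against (Push, Concede): payoffs 12, 2 → best response Concede.
Mediator against (Push, Hold): payoffs 8, 4 → best response Concede.
Mediator against (Walk, Concede): payoffs 5, 11 → best response Hold.
Mediator against (Walk, Hold): payoffs 11, 4 → best response Concede.
Mutual best responses: (Walk, Concede, Hold); (Walk, Hold, Concede).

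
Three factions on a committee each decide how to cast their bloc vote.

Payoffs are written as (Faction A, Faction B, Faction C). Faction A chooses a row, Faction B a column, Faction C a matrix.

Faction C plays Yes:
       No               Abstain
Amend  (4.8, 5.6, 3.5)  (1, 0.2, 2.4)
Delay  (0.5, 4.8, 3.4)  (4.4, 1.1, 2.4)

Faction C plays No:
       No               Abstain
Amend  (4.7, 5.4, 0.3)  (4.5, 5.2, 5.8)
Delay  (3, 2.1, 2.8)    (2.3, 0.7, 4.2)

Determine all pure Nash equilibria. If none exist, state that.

The unique pure-strategy Nash equilibrium is (Amend, No, Yes).

For each player, find the best response to each opponent profile; mutual best responses are the pure NE.
Faction A against (No, Yes): payoffs 4.8, 0.5 → best response Amend.
Faction A against (No, No): payoffs 4.7, 3 → best response Amend.
Faction A against (Abstain, Yes): payoffs 1, 4.4 → best response Delay.
Faction A against (Abstain, No): payoffs 4.5, 2.3 → best response Amend.
Faction B against (Amend, Yes): payoffs 5.6, 0.2 → best response No.
Faction B against (Amend, No): payoffs 5.4, 5.2 → best response No.
Faction B against (Delay, Yes): payoffs 4.8, 1.1 → best response No.
Faction B against (Delay, No): payoffs 2.1, 0.7 → best response No.
Faction C against (Amend, No): payoffs 3.5, 0.3 → best response Yes.
Faction C against (Amend, Abstain): payoffs 2.4, 5.8 → best response No.
Faction C against (Delay, No): payoffs 3.4, 2.8 → best response Yes.
Faction C against (Delay, Abstain): payoffs 2.4, 4.2 → best response No.
Mutual best responses: (Amend, No, Yes).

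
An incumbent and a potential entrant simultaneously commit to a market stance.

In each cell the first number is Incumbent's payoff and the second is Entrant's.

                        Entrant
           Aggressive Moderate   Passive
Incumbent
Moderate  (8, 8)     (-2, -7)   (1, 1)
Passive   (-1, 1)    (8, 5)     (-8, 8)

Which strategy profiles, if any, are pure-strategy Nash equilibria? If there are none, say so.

Pure NE: (Moderate, Aggressive)

For each strategy profile, look for a profitable unilateral deviation.
(Moderate, Aggressive): Incumbent gets 8, best alternative -1; Entrant gets 8, best alternative 1. No profitable deviation — NE.
(Moderate, Moderate): Incumbent can switch to Passive (-2 → 8). Not NE.
(Moderate, Passive): Entrant can switch to Aggressive (1 → 8). Not NE.
(Passive, Aggressive): Incumbent can switch to Moderate (-1 → 8). Not NE.
(Passive, Moderate): Entrant can switch to Passive (5 → 8). Not NE.
(Passive, Passive): Incumbent can switch to Moderate (-8 → 1). Not NE.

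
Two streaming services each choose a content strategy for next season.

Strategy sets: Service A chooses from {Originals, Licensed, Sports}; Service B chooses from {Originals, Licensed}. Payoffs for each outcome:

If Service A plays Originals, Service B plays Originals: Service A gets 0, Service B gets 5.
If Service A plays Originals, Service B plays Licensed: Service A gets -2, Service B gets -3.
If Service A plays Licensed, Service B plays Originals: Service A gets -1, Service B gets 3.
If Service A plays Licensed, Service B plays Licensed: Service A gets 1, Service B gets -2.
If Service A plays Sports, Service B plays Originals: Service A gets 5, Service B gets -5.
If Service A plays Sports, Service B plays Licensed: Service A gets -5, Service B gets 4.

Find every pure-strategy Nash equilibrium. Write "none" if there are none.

none

Service A against Originals: payoffs 0, -1, 5 → best response Sports.
Service A against Licensed: payoffs -2, 1, -5 → best response Licensed.
Service B against Originals: payoffs 5, -3 → best response Originals.
Service B against Licensed: payoffs 3, -2 → best response Originals.
Service B against Sports: payoffs -5, 4 → best response Licensed.
No profile is a mutual best response for all players.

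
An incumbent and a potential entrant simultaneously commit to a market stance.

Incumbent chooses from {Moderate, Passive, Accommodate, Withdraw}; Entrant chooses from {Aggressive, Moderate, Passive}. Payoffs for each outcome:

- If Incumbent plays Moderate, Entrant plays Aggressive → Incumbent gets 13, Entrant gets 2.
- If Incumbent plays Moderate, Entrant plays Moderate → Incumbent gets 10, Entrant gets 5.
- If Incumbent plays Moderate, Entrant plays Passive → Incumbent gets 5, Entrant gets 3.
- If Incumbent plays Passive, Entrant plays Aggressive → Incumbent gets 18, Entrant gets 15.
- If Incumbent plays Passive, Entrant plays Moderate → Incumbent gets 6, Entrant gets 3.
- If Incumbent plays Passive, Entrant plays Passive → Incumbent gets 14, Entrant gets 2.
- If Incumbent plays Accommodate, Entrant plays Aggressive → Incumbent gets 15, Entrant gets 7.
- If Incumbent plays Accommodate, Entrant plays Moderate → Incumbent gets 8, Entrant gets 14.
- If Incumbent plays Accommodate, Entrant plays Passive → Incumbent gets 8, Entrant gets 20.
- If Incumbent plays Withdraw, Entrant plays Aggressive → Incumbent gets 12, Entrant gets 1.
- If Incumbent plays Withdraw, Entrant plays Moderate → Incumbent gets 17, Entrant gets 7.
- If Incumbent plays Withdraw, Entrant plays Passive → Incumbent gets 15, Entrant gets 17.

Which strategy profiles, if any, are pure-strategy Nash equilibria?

(Moderate, Aggressive): Incumbent can switch to Passive (13 → 18). Not NE.
(Moderate, Moderate): Incumbent can switch to Withdraw (10 → 17). Not NE.
(Moderate, Passive): Incumbent can switch to Passive (5 → 14). Not NE.
(Passive, Aggressive): Incumbent gets 18, best alternative 15; Entrant gets 15, best alternative 3. No profitable deviation — NE.
(Passive, Moderate): Incumbent can switch to Moderate (6 → 10). Not NE.
(Passive, Passive): Incumbent can switch to Withdraw (14 → 15). Not NE.
(Accommodate, Aggressive): Incumbent can switch to Passive (15 → 18). Not NE.
(Accommodate, Moderate): Incumbent can switch to Moderate (8 → 10). Not NE.
(Accommodate, Passive): Incumbent can switch to Passive (8 → 14). Not NE.
(Withdraw, Passive): Incumbent gets 15, best alternative 14; Entrant gets 17, best alternative 7. No profitable deviation — NE.
(The remaining 2 profiles each have a profitable deviation by the same check.)

Pure-strategy Nash equilibria: (Passive, Aggressive), (Withdraw, Passive)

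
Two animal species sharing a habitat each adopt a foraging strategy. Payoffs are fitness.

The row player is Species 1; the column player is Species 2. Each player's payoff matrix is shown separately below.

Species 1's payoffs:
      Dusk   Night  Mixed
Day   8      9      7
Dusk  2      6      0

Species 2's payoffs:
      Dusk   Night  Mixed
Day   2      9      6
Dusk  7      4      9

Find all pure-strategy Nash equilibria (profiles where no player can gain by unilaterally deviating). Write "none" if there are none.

Mark each player's best response to every combination of opponents' strategies; a profile where every player is best-responding is a pure Nash equilibrium.
Species 1 against Dusk: payoffs 8, 2 → best response Day.
Species 1 against Night: payoffs 9, 6 → best response Day.
Species 1 against Mixed: payoffs 7, 0 → best response Day.
Species 2 against Day: payoffs 2, 9, 6 → best response Night.
Species 2 against Dusk: payoffs 7, 4, 9 → best response Mixed.
Mutual best responses: (Day, Night).

Pure NE: (Day, Night)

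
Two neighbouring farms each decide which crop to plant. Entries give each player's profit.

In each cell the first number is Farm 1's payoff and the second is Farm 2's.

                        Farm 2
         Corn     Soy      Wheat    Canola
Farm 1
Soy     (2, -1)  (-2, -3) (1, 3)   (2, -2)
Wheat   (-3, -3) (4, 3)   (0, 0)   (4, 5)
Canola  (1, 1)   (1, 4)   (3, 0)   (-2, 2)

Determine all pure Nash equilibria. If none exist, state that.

The unique pure-strategy Nash equilibrium is (Wheat, Canola).

Farm 1 against Corn: payoffs 2, -3, 1 → best response Soy.
Farm 1 against Soy: payoffs -2, 4, 1 → best response Wheat.
Farm 1 against Wheat: payoffs 1, 0, 3 → best response Canola.
Farm 1 against Canola: payoffs 2, 4, -2 → best response Wheat.
Farm 2 against Soy: payoffs -1, -3, 3, -2 → best response Wheat.
Farm 2 against Wheat: payoffs -3, 3, 0, 5 → best response Canola.
Farm 2 against Canola: payoffs 1, 4, 0, 2 → best response Soy.
Mutual best responses: (Wheat, Canola).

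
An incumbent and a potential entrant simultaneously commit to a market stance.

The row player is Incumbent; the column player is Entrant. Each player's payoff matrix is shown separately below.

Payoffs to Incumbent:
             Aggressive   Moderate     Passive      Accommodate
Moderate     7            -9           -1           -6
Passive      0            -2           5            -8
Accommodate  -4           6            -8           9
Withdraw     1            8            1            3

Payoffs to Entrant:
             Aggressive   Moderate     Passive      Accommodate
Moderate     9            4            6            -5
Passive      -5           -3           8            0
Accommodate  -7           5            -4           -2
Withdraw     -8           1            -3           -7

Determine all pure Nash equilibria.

(Moderate, Aggressive), (Passive, Passive), (Withdraw, Moderate)

Incumbent against Aggressive: payoffs 7, 0, -4, 1 → best response Moderate.
Incumbent against Moderate: payoffs -9, -2, 6, 8 → best response Withdraw.
Incumbent against Passive: payoffs -1, 5, -8, 1 → best response Passive.
Incumbent against Accommodate: payoffs -6, -8, 9, 3 → best response Accommodate.
Entrant against Moderate: payoffs 9, 4, 6, -5 → best response Aggressive.
Entrant against Passive: payoffs -5, -3, 8, 0 → best response Passive.
Entrant against Accommodate: payoffs -7, 5, -4, -2 → best response Moderate.
Entrant against Withdraw: payoffs -8, 1, -3, -7 → best response Moderate.
Mutual best responses: (Moderate, Aggressive); (Passive, Passive); (Withdraw, Moderate).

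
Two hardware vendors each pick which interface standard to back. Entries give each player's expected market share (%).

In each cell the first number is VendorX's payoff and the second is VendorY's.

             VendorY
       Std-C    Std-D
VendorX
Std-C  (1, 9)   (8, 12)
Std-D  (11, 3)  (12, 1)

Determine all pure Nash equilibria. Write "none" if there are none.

For each strategy profile, look for a profitable unilateral deviation.
(Std-C, Std-C): VendorX can switch to Std-D (1 → 11). Not NE.
(Std-C, Std-D): VendorX can switch to Std-D (8 → 12). Not NE.
(Std-D, Std-C): VendorX gets 11, best alternative 1; VendorY gets 3, best alternative 1. No profitable deviation — NE.
(Std-D, Std-D): VendorY can switch to Std-C (1 → 3). Not NE.

Pure NE: (Std-D, Std-C)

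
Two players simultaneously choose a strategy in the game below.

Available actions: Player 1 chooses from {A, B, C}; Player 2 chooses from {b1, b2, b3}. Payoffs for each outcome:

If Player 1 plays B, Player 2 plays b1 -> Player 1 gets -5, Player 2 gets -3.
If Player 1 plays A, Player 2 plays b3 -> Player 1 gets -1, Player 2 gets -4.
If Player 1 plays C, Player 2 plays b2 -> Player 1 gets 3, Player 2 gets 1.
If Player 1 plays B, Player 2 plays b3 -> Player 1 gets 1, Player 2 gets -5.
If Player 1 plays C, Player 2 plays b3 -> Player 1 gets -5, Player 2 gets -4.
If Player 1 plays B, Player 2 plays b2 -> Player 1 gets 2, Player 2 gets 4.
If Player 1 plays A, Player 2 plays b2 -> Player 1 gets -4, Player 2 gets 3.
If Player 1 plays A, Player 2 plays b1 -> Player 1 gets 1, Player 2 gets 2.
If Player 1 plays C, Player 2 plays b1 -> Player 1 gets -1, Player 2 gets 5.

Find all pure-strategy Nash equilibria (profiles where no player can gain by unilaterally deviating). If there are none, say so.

none

For each player, find the best response to each opponent profile; mutual best responses are the pure NE.
Player 1 against b1: payoffs 1, -5, -1 → best response A.
Player 1 against b2: payoffs -4, 2, 3 → best response C.
Player 1 against b3: payoffs -1, 1, -5 → best response B.
Player 2 against A: payoffs 2, 3, -4 → best response b2.
Player 2 against B: payoffs -3, 4, -5 → best response b2.
Player 2 against C: payoffs 5, 1, -4 → best response b1.
No profile is a mutual best response for all players.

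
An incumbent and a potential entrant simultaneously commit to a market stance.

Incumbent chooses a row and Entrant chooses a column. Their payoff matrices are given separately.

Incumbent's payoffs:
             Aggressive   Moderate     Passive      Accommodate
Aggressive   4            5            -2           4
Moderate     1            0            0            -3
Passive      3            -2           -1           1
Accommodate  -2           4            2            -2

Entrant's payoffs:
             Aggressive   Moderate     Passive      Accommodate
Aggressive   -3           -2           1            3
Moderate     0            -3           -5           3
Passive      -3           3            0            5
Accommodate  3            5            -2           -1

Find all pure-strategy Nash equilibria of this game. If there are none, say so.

The unique pure-strategy Nash equilibrium is (Aggressive, Accommodate).

Mark each player's best response to every combination of opponents' strategies; a profile where every player is best-responding is a pure Nash equilibrium.
Incumbent against Aggressive: payoffs 4, 1, 3, -2 → best response Aggressive.
Incumbent against Moderate: payoffs 5, 0, -2, 4 → best response Aggressive.
Incumbent against Passive: payoffs -2, 0, -1, 2 → best response Accommodate.
Incumbent against Accommodate: payoffs 4, -3, 1, -2 → best response Aggressive.
Entrant against Aggressive: payoffs -3, -2, 1, 3 → best response Accommodate.
Entrant against Moderate: payoffs 0, -3, -5, 3 → best response Accommodate.
Entrant against Passive: payoffs -3, 3, 0, 5 → best response Accommodate.
Entrant against Accommodate: payoffs 3, 5, -2, -1 → best response Moderate.
Mutual best responses: (Aggressive, Accommodate).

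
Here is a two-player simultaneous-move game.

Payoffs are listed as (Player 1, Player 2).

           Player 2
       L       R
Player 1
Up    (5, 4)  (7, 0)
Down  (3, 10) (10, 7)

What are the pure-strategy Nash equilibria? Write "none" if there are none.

Pure NE: (Up, L)

Player 1 against L: payoffs 5, 3 → best response Up.
Player 1 against R: payoffs 7, 10 → best response Down.
Player 2 against Up: payoffs 4, 0 → best response L.
Player 2 against Down: payoffs 10, 7 → best response L.
Mutual best responses: (Up, L).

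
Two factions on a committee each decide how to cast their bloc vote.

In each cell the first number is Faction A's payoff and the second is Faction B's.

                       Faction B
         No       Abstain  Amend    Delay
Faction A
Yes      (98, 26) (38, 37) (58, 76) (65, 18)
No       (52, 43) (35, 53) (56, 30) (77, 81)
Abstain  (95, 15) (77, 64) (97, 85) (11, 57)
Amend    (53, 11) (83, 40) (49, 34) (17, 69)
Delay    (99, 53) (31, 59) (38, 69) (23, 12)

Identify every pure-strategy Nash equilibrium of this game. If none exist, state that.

Mark each player's best response to every combination of opponents' strategies; a profile where every player is best-responding is a pure Nash equilibrium.
Faction A against No: payoffs 98, 52, 95, 53, 99 → best response Delay.
Faction A against Abstain: payoffs 38, 35, 77, 83, 31 → best response Amend.
Faction A against Amend: payoffs 58, 56, 97, 49, 38 → best response Abstain.
Faction A against Delay: payoffs 65, 77, 11, 17, 23 → best response No.
Faction B against Yes: payoffs 26, 37, 76, 18 → best response Amend.
Faction B against No: payoffs 43, 53, 30, 81 → best response Delay.
Faction B against Abstain: payoffs 15, 64, 85, 57 → best response Amend.
Faction B against Amend: payoffs 11, 40, 34, 69 → best response Delay.
Faction B against Delay: payoffs 53, 59, 69, 12 → best response Amend.
Mutual best responses: (No, Delay); (Abstain, Amend).

(No, Delay) and (Abstain, Amend)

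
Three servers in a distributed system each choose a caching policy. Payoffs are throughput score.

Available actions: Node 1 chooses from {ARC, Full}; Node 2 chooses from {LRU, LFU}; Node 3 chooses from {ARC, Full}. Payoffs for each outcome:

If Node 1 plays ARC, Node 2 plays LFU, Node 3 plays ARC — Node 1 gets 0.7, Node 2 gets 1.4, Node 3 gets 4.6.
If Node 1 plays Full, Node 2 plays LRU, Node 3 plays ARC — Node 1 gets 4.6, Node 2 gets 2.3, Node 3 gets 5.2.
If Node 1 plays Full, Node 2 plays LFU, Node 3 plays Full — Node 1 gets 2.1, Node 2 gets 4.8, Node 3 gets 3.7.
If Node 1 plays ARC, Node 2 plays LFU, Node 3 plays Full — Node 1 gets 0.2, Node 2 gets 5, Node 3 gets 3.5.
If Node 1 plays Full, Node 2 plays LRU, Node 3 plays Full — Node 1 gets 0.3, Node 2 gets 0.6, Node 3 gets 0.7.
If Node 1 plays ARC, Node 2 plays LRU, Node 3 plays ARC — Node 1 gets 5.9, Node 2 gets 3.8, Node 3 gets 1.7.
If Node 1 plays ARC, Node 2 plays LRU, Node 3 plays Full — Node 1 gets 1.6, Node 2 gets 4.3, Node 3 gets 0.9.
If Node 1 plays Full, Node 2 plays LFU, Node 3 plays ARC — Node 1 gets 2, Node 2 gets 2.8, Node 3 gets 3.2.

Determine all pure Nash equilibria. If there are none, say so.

The pure Nash equilibria are (ARC, LRU, ARC); (Full, LFU, Full).

Node 1 against (LRU, ARC): payoffs 5.9, 4.6 → best response ARC.
Node 1 against (LRU, Full): payoffs 1.6, 0.3 → best response ARC.
Node 1 against (LFU, ARC): payoffs 0.7, 2 → best response Full.
Node 1 against (LFU, Full): payoffs 0.2, 2.1 → best response Full.
Node 2 against (ARC, ARC): payoffs 3.8, 1.4 → best response LRU.
Node 2 against (ARC, Full): payoffs 4.3, 5 → best response LFU.
Node 2 against (Full, ARC): payoffs 2.3, 2.8 → best response LFU.
Node 2 against (Full, Full): payoffs 0.6, 4.8 → best response LFU.
Node 3 against (ARC, LRU): payoffs 1.7, 0.9 → best response ARC.
Node 3 against (ARC, LFU): payoffs 4.6, 3.5 → best response ARC.
Node 3 against (Full, LRU): payoffs 5.2, 0.7 → best response ARC.
Node 3 against (Full, LFU): payoffs 3.2, 3.7 → best response Full.
Mutual best responses: (ARC, LRU, ARC); (Full, LFU, Full).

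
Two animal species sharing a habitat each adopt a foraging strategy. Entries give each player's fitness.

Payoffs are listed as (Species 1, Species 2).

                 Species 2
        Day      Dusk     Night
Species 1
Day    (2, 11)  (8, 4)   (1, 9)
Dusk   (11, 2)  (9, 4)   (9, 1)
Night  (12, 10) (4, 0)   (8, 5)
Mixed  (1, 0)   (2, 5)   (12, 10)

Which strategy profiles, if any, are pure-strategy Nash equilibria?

Pure-strategy Nash equilibria: (Dusk, Dusk); (Night, Day); (Mixed, Night)

Species 1 against Day: payoffs 2, 11, 12, 1 → best response Night.
Species 1 against Dusk: payoffs 8, 9, 4, 2 → best response Dusk.
Species 1 against Night: payoffs 1, 9, 8, 12 → best response Mixed.
Species 2 against Day: payoffs 11, 4, 9 → best response Day.
Species 2 against Dusk: payoffs 2, 4, 1 → best response Dusk.
Species 2 against Night: payoffs 10, 0, 5 → best response Day.
Species 2 against Mixed: payoffs 0, 5, 10 → best response Night.
Mutual best responses: (Dusk, Dusk); (Night, Day); (Mixed, Night).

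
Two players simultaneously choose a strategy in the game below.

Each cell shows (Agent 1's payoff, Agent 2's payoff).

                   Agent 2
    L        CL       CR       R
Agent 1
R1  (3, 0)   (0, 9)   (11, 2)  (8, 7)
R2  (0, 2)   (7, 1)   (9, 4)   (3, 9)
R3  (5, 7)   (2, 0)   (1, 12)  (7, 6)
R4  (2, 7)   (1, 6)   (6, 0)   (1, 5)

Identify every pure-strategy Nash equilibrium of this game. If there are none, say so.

(R1, L): Agent 1 can switch to R3 (3 → 5). Not NE.
(R1, CL): Agent 1 can switch to R2 (0 → 7). Not NE.
(R1, CR): Agent 2 can switch to CL (2 → 9). Not NE.
(R1, R): Agent 2 can switch to CL (7 → 9). Not NE.
(R2, L): Agent 1 can switch to R1 (0 → 3). Not NE.
(R2, CL): Agent 2 can switch to L (1 → 2). Not NE.
(R2, CR): Agent 1 can switch to R1 (9 → 11). Not NE.
(R2, R): Agent 1 can switch to R1 (3 → 8). Not NE.
(R3, L): Agent 2 can switch to CR (7 → 12). Not NE.
(R3, CL): Agent 1 can switch to R2 (2 → 7). Not NE.
(The remaining 6 profiles each have a profitable deviation by the same check.)

No pure-strategy Nash equilibrium.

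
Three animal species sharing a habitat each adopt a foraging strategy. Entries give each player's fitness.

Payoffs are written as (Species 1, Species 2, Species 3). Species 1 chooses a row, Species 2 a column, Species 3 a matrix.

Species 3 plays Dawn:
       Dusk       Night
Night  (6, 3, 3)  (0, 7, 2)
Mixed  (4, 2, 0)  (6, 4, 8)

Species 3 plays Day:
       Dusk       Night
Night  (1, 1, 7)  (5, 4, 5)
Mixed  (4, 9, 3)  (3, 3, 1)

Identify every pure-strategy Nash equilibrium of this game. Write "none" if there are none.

Species 1 against (Dusk, Dawn): payoffs 6, 4 → best response Night.
Species 1 against (Dusk, Day): payoffs 1, 4 → best response Mixed.
Species 1 against (Night, Dawn): payoffs 0, 6 → best response Mixed.
Species 1 against (Night, Day): payoffs 5, 3 → best response Night.
Species 2 against (Night, Dawn): payoffs 3, 7 → best response Night.
Species 2 against (Night, Day): payoffs 1, 4 → best response Night.
Species 2 against (Mixed, Dawn): payoffs 2, 4 → best response Night.
Species 2 against (Mixed, Day): payoffs 9, 3 → best response Dusk.
Species 3 against (Night, Dusk): payoffs 3, 7 → best response Day.
Species 3 against (Night, Night): payoffs 2, 5 → best response Day.
Species 3 against (Mixed, Dusk): payoffs 0, 3 → best response Day.
Species 3 against (Mixed, Night): payoffs 8, 1 → best response Dawn.
Mutual best responses: (Night, Night, Day); (Mixed, Dusk, Day); (Mixed, Night, Dawn).

(Night, Night, Day), (Mixed, Dusk, Day), (Mixed, Night, Dawn)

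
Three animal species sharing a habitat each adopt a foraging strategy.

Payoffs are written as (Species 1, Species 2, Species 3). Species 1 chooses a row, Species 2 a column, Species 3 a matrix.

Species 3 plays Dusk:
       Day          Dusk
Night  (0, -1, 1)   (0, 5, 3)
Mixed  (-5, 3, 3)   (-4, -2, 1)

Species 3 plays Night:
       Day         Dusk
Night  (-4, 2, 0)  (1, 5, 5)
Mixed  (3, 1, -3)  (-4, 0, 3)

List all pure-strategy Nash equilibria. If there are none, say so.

For each player, find the best response to each opponent profile; mutual best responses are the pure NE.
Species 1 against (Day, Dusk): payoffs 0, -5 → best response Night.
Species 1 against (Day, Night): payoffs -4, 3 → best response Mixed.
Species 1 against (Dusk, Dusk): payoffs 0, -4 → best response Night.
Species 1 against (Dusk, Night): payoffs 1, -4 → best response Night.
Species 2 against (Night, Dusk): payoffs -1, 5 → best response Dusk.
Species 2 against (Night, Night): payoffs 2, 5 → best response Dusk.
Species 2 against (Mixed, Dusk): payoffs 3, -2 → best response Day.
Species 2 against (Mixed, Night): payoffs 1, 0 → best response Day.
Species 3 against (Night, Day): payoffs 1, 0 → best response Dusk.
Species 3 against (Night, Dusk): payoffs 3, 5 → best response Night.
Species 3 against (Mixed, Day): payoffs 3, -3 → best response Dusk.
Species 3 against (Mixed, Dusk): payoffs 1, 3 → best response Night.
Mutual best responses: (Night, Dusk, Night).

The unique pure-strategy Nash equilibrium is (Night, Dusk, Night).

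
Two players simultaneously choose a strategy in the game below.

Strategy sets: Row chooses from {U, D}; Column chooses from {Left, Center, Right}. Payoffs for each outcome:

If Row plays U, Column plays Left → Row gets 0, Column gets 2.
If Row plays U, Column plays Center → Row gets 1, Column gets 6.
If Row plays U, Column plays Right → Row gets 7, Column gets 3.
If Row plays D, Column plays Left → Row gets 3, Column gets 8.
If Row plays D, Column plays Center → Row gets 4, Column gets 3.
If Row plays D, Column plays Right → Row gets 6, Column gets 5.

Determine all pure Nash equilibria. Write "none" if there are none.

Mark each player's best response to every combination of opponents' strategies; a profile where every player is best-responding is a pure Nash equilibrium.
Row against Left: payoffs 0, 3 → best response D.
Row against Center: payoffs 1, 4 → best response D.
Row against Right: payoffs 7, 6 → best response U.
Column against U: payoffs 2, 6, 3 → best response Center.
Column against D: payoffs 8, 3, 5 → best response Left.
Mutual best responses: (D, Left).

Pure NE: (D, Left)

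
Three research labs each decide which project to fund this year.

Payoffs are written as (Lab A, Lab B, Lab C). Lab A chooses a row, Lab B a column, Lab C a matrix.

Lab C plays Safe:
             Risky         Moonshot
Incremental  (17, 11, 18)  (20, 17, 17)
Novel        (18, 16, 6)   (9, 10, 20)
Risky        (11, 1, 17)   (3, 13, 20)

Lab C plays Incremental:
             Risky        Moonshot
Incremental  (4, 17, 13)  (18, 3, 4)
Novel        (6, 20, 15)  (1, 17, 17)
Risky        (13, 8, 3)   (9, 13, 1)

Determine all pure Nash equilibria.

Pure NE: (Incremental, Moonshot, Safe)

Lab A against (Risky, Safe): payoffs 17, 18, 11 → best response Novel.
Lab A against (Risky, Incremental): payoffs 4, 6, 13 → best response Risky.
Lab A against (Moonshot, Safe): payoffs 20, 9, 3 → best response Incremental.
Lab A against (Moonshot, Incremental): payoffs 18, 1, 9 → best response Incremental.
Lab B against (Incremental, Safe): payoffs 11, 17 → best response Moonshot.
Lab B against (Incremental, Incremental): payoffs 17, 3 → best response Risky.
Lab B against (Novel, Safe): payoffs 16, 10 → best response Risky.
Lab B against (Novel, Incremental): payoffs 20, 17 → best response Risky.
Lab B against (Risky, Safe): payoffs 1, 13 → best response Moonshot.
Lab B against (Risky, Incremental): payoffs 8, 13 → best response Moonshot.
Lab C against (Incremental, Risky): payoffs 18, 13 → best response Safe.
Lab C against (Incremental, Moonshot): payoffs 17, 4 → best response Safe.
Lab C against (Novel, Risky): payoffs 6, 15 → best response Incremental.
Lab C against (Novel, Moonshot): payoffs 20, 17 → best response Safe.
Lab C against (Risky, Risky): payoffs 17, 3 → best response Safe.
Lab C against (Risky, Moonshot): payoffs 20, 1 → best response Safe.
Mutual best responses: (Incremental, Moonshot, Safe).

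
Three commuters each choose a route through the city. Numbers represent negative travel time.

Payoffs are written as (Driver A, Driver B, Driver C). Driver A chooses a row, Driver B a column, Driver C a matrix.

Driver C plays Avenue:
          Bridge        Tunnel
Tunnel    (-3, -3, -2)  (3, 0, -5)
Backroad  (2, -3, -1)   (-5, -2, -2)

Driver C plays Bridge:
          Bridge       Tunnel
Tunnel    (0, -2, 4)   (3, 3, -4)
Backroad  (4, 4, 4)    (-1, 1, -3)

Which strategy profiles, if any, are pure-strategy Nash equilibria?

(Tunnel, Bridge, Avenue): Driver A can switch to Backroad (-3 → 2). Not NE.
(Tunnel, Bridge, Bridge): Driver A can switch to Backroad (0 → 4). Not NE.
(Tunnel, Tunnel, Avenue): Driver C can switch to Bridge (-5 → -4). Not NE.
(Tunnel, Tunnel, Bridge): Driver A gets 3, best alternative -1; Driver B gets 3, best alternative -2; Driver C gets -4, best alternative -5. No profitable deviation — NE.
(Backroad, Bridge, Avenue): Driver B can switch to Tunnel (-3 → -2). Not NE.
(Backroad, Bridge, Bridge): Driver A gets 4, best alternative 0; Driver B gets 4, best alternative 1; Driver C gets 4, best alternative -1. No profitable deviation — NE.
(Backroad, Tunnel, Avenue): Driver A can switch to Tunnel (-5 → 3). Not NE.
(Backroad, Tunnel, Bridge): Driver A can switch to Tunnel (-1 → 3). Not NE.

Pure-strategy Nash equilibria: (Tunnel, Tunnel, Bridge); (Backroad, Bridge, Bridge)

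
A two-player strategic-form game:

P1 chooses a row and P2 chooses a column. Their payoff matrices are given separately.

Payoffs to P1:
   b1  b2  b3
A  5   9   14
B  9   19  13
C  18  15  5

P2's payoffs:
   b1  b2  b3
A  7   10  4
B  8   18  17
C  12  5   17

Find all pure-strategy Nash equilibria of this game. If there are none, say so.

(B, b2)

Mark each player's best response to every combination of opponents' strategies; a profile where every player is best-responding is a pure Nash equilibrium.
P1 against b1: payoffs 5, 9, 18 → best response C.
P1 against b2: payoffs 9, 19, 15 → best response B.
P1 against b3: payoffs 14, 13, 5 → best response A.
P2 against A: payoffs 7, 10, 4 → best response b2.
P2 against B: payoffs 8, 18, 17 → best response b2.
P2 against C: payoffs 12, 5, 17 → best response b3.
Mutual best responses: (B, b2).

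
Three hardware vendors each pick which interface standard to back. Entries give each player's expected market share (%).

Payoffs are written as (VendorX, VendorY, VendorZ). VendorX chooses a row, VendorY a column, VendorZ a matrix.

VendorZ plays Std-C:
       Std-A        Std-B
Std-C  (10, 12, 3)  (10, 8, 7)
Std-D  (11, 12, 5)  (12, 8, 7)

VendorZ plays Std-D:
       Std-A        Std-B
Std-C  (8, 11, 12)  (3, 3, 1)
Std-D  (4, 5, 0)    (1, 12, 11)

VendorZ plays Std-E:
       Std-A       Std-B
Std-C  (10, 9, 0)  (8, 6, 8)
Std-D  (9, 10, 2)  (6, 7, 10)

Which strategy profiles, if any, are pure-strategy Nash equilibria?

The pure Nash equilibria are (Std-C, Std-A, Std-D); (Std-D, Std-A, Std-C).

VendorX against (Std-A, Std-C): payoffs 10, 11 → best response Std-D.
VendorX against (Std-A, Std-D): payoffs 8, 4 → best response Std-C.
VendorX against (Std-A, Std-E): payoffs 10, 9 → best response Std-C.
VendorX against (Std-B, Std-C): payoffs 10, 12 → best response Std-D.
VendorX against (Std-B, Std-D): payoffs 3, 1 → best response Std-C.
VendorX against (Std-B, Std-E): payoffs 8, 6 → best response Std-C.
VendorY against (Std-C, Std-C): payoffs 12, 8 → best response Std-A.
VendorY against (Std-C, Std-D): payoffs 11, 3 → best response Std-A.
VendorY against (Std-C, Std-E): payoffs 9, 6 → best response Std-A.
VendorY against (Std-D, Std-C): payoffs 12, 8 → best response Std-A.
VendorY against (Std-D, Std-D): payoffs 5, 12 → best response Std-B.
VendorY against (Std-D, Std-E): payoffs 10, 7 → best response Std-A.
VendorZ against (Std-C, Std-A): payoffs 3, 12, 0 → best response Std-D.
VendorZ against (Std-C, Std-B): payoffs 7, 1, 8 → best response Std-E.
VendorZ against (Std-D, Std-A): payoffs 5, 0, 2 → best response Std-C.
VendorZ against (Std-D, Std-B): payoffs 7, 11, 10 → best response Std-D.
Mutual best responses: (Std-C, Std-A, Std-D); (Std-D, Std-A, Std-C).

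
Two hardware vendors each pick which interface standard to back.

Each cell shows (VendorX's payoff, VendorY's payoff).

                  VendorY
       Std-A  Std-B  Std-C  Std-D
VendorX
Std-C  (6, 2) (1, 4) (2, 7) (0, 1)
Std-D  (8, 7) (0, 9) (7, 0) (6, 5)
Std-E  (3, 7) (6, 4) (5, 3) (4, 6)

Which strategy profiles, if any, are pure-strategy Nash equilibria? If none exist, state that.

There is no pure-strategy Nash equilibrium.

Check each profile: it is a Nash equilibrium iff no player can strictly gain by switching unilaterally.
(Std-C, Std-A): VendorX can switch to Std-D (6 → 8). Not NE.
(Std-C, Std-B): VendorX can switch to Std-E (1 → 6). Not NE.
(Std-C, Std-C): VendorX can switch to Std-D (2 → 7). Not NE.
(Std-C, Std-D): VendorX can switch to Std-D (0 → 6). Not NE.
(Std-D, Std-A): VendorY can switch to Std-B (7 → 9). Not NE.
(Std-D, Std-B): VendorX can switch to Std-C (0 → 1). Not NE.
(Std-D, Std-C): VendorY can switch to Std-A (0 → 7). Not NE.
(Std-D, Std-D): VendorY can switch to Std-A (5 → 7). Not NE.
(Std-E, Std-A): VendorX can switch to Std-C (3 → 6). Not NE.
(Std-E, Std-B): VendorY can switch to Std-A (4 → 7). Not NE.
(Std-E, Std-C): VendorX can switch to Std-D (5 → 7). Not NE.
(Std-E, Std-D): VendorX can switch to Std-D (4 → 6). Not NE.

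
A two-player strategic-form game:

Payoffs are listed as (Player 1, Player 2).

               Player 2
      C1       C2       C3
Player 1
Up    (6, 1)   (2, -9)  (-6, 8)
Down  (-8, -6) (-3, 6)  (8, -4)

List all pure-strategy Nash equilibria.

No pure-strategy Nash equilibrium.

Player 1 against C1: payoffs 6, -8 → best response Up.
Player 1 against C2: payoffs 2, -3 → best response Up.
Player 1 against C3: payoffs -6, 8 → best response Down.
Player 2 against Up: payoffs 1, -9, 8 → best response C3.
Player 2 against Down: payoffs -6, 6, -4 → best response C2.
No profile is a mutual best response for all players.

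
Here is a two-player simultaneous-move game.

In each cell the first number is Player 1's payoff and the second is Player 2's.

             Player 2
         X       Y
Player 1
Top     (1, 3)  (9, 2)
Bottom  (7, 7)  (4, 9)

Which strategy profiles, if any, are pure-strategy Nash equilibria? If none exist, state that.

No pure-strategy Nash equilibrium.

For each strategy profile, look for a profitable unilateral deviation.
(Top, X): Player 1 can switch to Bottom (1 → 7). Not NE.
(Top, Y): Player 2 can switch to X (2 → 3). Not NE.
(Bottom, X): Player 2 can switch to Y (7 → 9). Not NE.
(Bottom, Y): Player 1 can switch to Top (4 → 9). Not NE.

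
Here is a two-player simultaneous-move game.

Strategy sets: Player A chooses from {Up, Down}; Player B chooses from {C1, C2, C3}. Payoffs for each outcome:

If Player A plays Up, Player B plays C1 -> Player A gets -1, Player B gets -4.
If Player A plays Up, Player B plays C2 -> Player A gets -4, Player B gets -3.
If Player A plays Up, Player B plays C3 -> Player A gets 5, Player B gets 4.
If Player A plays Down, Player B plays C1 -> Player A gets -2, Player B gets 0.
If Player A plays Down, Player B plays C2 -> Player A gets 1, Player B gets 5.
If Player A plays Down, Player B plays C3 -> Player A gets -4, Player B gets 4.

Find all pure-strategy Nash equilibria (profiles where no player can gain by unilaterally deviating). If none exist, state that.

The pure Nash equilibria are (Up, C3), (Down, C2).

Mark each player's best response to every combination of opponents' strategies; a profile where every player is best-responding is a pure Nash equilibrium.
Player A against C1: payoffs -1, -2 → best response Up.
Player A against C2: payoffs -4, 1 → best response Down.
Player A against C3: payoffs 5, -4 → best response Up.
Player B against Up: payoffs -4, -3, 4 → best response C3.
Player B against Down: payoffs 0, 5, 4 → best response C2.
Mutual best responses: (Up, C3); (Down, C2).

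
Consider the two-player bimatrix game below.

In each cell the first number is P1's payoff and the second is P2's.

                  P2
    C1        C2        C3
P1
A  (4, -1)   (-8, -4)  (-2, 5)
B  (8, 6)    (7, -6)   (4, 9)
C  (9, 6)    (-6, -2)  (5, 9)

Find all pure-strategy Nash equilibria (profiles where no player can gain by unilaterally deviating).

Pure NE: (C, C3)

P1 against C1: payoffs 4, 8, 9 → best response C.
P1 against C2: payoffs -8, 7, -6 → best response B.
P1 against C3: payoffs -2, 4, 5 → best response C.
P2 against A: payoffs -1, -4, 5 → best response C3.
P2 against B: payoffs 6, -6, 9 → best response C3.
P2 against C: payoffs 6, -2, 9 → best response C3.
Mutual best responses: (C, C3).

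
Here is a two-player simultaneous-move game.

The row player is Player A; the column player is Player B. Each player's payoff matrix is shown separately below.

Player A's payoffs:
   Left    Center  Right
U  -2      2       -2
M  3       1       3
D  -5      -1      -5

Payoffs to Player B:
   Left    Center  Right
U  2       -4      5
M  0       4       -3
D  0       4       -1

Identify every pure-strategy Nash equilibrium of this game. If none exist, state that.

none

For each player, find the best response to each opponent profile; mutual best responses are the pure NE.
Player A against Left: payoffs -2, 3, -5 → best response M.
Player A against Center: payoffs 2, 1, -1 → best response U.
Player A against Right: payoffs -2, 3, -5 → best response M.
Player B against U: payoffs 2, -4, 5 → best response Right.
Player B against M: payoffs 0, 4, -3 → best response Center.
Player B against D: payoffs 0, 4, -1 → best response Center.
No profile is a mutual best response for all players.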